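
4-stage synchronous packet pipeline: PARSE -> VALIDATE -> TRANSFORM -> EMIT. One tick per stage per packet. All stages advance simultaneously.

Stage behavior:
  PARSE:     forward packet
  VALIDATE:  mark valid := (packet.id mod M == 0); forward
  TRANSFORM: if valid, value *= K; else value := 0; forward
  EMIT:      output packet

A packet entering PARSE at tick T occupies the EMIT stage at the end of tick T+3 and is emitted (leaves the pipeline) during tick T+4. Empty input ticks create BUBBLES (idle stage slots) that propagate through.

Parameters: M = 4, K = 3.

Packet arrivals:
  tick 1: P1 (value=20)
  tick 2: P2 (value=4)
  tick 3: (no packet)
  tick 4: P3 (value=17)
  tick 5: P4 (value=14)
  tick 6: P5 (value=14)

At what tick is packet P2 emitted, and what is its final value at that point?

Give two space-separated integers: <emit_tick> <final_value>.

Answer: 6 0

Derivation:
Tick 1: [PARSE:P1(v=20,ok=F), VALIDATE:-, TRANSFORM:-, EMIT:-] out:-; in:P1
Tick 2: [PARSE:P2(v=4,ok=F), VALIDATE:P1(v=20,ok=F), TRANSFORM:-, EMIT:-] out:-; in:P2
Tick 3: [PARSE:-, VALIDATE:P2(v=4,ok=F), TRANSFORM:P1(v=0,ok=F), EMIT:-] out:-; in:-
Tick 4: [PARSE:P3(v=17,ok=F), VALIDATE:-, TRANSFORM:P2(v=0,ok=F), EMIT:P1(v=0,ok=F)] out:-; in:P3
Tick 5: [PARSE:P4(v=14,ok=F), VALIDATE:P3(v=17,ok=F), TRANSFORM:-, EMIT:P2(v=0,ok=F)] out:P1(v=0); in:P4
Tick 6: [PARSE:P5(v=14,ok=F), VALIDATE:P4(v=14,ok=T), TRANSFORM:P3(v=0,ok=F), EMIT:-] out:P2(v=0); in:P5
Tick 7: [PARSE:-, VALIDATE:P5(v=14,ok=F), TRANSFORM:P4(v=42,ok=T), EMIT:P3(v=0,ok=F)] out:-; in:-
Tick 8: [PARSE:-, VALIDATE:-, TRANSFORM:P5(v=0,ok=F), EMIT:P4(v=42,ok=T)] out:P3(v=0); in:-
Tick 9: [PARSE:-, VALIDATE:-, TRANSFORM:-, EMIT:P5(v=0,ok=F)] out:P4(v=42); in:-
Tick 10: [PARSE:-, VALIDATE:-, TRANSFORM:-, EMIT:-] out:P5(v=0); in:-
P2: arrives tick 2, valid=False (id=2, id%4=2), emit tick 6, final value 0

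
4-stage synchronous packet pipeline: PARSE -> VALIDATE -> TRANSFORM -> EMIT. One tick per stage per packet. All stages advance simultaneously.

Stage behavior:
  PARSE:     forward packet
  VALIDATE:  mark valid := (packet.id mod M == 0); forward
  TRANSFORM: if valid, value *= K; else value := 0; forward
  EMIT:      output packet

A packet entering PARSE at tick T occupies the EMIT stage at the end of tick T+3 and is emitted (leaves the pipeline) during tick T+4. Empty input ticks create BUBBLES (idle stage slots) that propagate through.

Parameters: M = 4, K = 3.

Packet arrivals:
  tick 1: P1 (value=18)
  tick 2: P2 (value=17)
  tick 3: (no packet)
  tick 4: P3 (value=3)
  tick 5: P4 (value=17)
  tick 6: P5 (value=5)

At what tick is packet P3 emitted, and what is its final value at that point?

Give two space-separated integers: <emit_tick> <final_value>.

Tick 1: [PARSE:P1(v=18,ok=F), VALIDATE:-, TRANSFORM:-, EMIT:-] out:-; in:P1
Tick 2: [PARSE:P2(v=17,ok=F), VALIDATE:P1(v=18,ok=F), TRANSFORM:-, EMIT:-] out:-; in:P2
Tick 3: [PARSE:-, VALIDATE:P2(v=17,ok=F), TRANSFORM:P1(v=0,ok=F), EMIT:-] out:-; in:-
Tick 4: [PARSE:P3(v=3,ok=F), VALIDATE:-, TRANSFORM:P2(v=0,ok=F), EMIT:P1(v=0,ok=F)] out:-; in:P3
Tick 5: [PARSE:P4(v=17,ok=F), VALIDATE:P3(v=3,ok=F), TRANSFORM:-, EMIT:P2(v=0,ok=F)] out:P1(v=0); in:P4
Tick 6: [PARSE:P5(v=5,ok=F), VALIDATE:P4(v=17,ok=T), TRANSFORM:P3(v=0,ok=F), EMIT:-] out:P2(v=0); in:P5
Tick 7: [PARSE:-, VALIDATE:P5(v=5,ok=F), TRANSFORM:P4(v=51,ok=T), EMIT:P3(v=0,ok=F)] out:-; in:-
Tick 8: [PARSE:-, VALIDATE:-, TRANSFORM:P5(v=0,ok=F), EMIT:P4(v=51,ok=T)] out:P3(v=0); in:-
Tick 9: [PARSE:-, VALIDATE:-, TRANSFORM:-, EMIT:P5(v=0,ok=F)] out:P4(v=51); in:-
Tick 10: [PARSE:-, VALIDATE:-, TRANSFORM:-, EMIT:-] out:P5(v=0); in:-
P3: arrives tick 4, valid=False (id=3, id%4=3), emit tick 8, final value 0

Answer: 8 0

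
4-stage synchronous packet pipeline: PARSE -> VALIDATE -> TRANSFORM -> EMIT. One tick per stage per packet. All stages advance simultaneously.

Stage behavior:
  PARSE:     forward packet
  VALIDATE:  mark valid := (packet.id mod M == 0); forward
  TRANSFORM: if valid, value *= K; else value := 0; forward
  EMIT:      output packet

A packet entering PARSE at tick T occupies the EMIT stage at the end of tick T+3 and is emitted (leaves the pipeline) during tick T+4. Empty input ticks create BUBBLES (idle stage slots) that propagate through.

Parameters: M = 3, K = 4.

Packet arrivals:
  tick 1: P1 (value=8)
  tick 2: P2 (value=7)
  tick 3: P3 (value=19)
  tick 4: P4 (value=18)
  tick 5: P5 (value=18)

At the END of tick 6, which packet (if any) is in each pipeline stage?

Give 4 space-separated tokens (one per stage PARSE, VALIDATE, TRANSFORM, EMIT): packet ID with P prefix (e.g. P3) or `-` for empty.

Answer: - P5 P4 P3

Derivation:
Tick 1: [PARSE:P1(v=8,ok=F), VALIDATE:-, TRANSFORM:-, EMIT:-] out:-; in:P1
Tick 2: [PARSE:P2(v=7,ok=F), VALIDATE:P1(v=8,ok=F), TRANSFORM:-, EMIT:-] out:-; in:P2
Tick 3: [PARSE:P3(v=19,ok=F), VALIDATE:P2(v=7,ok=F), TRANSFORM:P1(v=0,ok=F), EMIT:-] out:-; in:P3
Tick 4: [PARSE:P4(v=18,ok=F), VALIDATE:P3(v=19,ok=T), TRANSFORM:P2(v=0,ok=F), EMIT:P1(v=0,ok=F)] out:-; in:P4
Tick 5: [PARSE:P5(v=18,ok=F), VALIDATE:P4(v=18,ok=F), TRANSFORM:P3(v=76,ok=T), EMIT:P2(v=0,ok=F)] out:P1(v=0); in:P5
Tick 6: [PARSE:-, VALIDATE:P5(v=18,ok=F), TRANSFORM:P4(v=0,ok=F), EMIT:P3(v=76,ok=T)] out:P2(v=0); in:-
At end of tick 6: ['-', 'P5', 'P4', 'P3']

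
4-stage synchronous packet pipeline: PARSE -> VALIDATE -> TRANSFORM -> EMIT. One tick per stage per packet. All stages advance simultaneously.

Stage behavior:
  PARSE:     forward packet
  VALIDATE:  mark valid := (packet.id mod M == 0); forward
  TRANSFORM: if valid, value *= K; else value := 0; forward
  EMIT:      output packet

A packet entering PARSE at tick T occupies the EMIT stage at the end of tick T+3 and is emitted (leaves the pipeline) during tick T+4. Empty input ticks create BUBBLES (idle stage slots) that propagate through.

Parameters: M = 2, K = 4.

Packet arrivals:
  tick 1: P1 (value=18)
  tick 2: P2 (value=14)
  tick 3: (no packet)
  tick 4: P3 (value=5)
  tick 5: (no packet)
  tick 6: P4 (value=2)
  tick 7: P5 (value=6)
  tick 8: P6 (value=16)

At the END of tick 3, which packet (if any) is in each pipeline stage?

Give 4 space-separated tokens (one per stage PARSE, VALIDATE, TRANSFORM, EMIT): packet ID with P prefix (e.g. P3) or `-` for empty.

Tick 1: [PARSE:P1(v=18,ok=F), VALIDATE:-, TRANSFORM:-, EMIT:-] out:-; in:P1
Tick 2: [PARSE:P2(v=14,ok=F), VALIDATE:P1(v=18,ok=F), TRANSFORM:-, EMIT:-] out:-; in:P2
Tick 3: [PARSE:-, VALIDATE:P2(v=14,ok=T), TRANSFORM:P1(v=0,ok=F), EMIT:-] out:-; in:-
At end of tick 3: ['-', 'P2', 'P1', '-']

Answer: - P2 P1 -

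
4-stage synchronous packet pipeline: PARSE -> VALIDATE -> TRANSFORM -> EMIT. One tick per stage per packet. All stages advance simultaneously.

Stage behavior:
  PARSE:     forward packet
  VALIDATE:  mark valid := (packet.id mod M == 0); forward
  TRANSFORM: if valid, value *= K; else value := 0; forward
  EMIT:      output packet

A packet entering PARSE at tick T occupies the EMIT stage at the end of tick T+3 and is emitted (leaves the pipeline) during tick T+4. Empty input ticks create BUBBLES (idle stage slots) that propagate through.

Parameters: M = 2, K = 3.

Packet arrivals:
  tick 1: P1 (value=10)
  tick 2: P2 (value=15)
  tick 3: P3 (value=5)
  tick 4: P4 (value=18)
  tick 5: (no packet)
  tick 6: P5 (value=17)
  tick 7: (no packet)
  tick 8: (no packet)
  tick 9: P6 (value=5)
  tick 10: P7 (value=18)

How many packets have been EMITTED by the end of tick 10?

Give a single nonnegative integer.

Answer: 5

Derivation:
Tick 1: [PARSE:P1(v=10,ok=F), VALIDATE:-, TRANSFORM:-, EMIT:-] out:-; in:P1
Tick 2: [PARSE:P2(v=15,ok=F), VALIDATE:P1(v=10,ok=F), TRANSFORM:-, EMIT:-] out:-; in:P2
Tick 3: [PARSE:P3(v=5,ok=F), VALIDATE:P2(v=15,ok=T), TRANSFORM:P1(v=0,ok=F), EMIT:-] out:-; in:P3
Tick 4: [PARSE:P4(v=18,ok=F), VALIDATE:P3(v=5,ok=F), TRANSFORM:P2(v=45,ok=T), EMIT:P1(v=0,ok=F)] out:-; in:P4
Tick 5: [PARSE:-, VALIDATE:P4(v=18,ok=T), TRANSFORM:P3(v=0,ok=F), EMIT:P2(v=45,ok=T)] out:P1(v=0); in:-
Tick 6: [PARSE:P5(v=17,ok=F), VALIDATE:-, TRANSFORM:P4(v=54,ok=T), EMIT:P3(v=0,ok=F)] out:P2(v=45); in:P5
Tick 7: [PARSE:-, VALIDATE:P5(v=17,ok=F), TRANSFORM:-, EMIT:P4(v=54,ok=T)] out:P3(v=0); in:-
Tick 8: [PARSE:-, VALIDATE:-, TRANSFORM:P5(v=0,ok=F), EMIT:-] out:P4(v=54); in:-
Tick 9: [PARSE:P6(v=5,ok=F), VALIDATE:-, TRANSFORM:-, EMIT:P5(v=0,ok=F)] out:-; in:P6
Tick 10: [PARSE:P7(v=18,ok=F), VALIDATE:P6(v=5,ok=T), TRANSFORM:-, EMIT:-] out:P5(v=0); in:P7
Emitted by tick 10: ['P1', 'P2', 'P3', 'P4', 'P5']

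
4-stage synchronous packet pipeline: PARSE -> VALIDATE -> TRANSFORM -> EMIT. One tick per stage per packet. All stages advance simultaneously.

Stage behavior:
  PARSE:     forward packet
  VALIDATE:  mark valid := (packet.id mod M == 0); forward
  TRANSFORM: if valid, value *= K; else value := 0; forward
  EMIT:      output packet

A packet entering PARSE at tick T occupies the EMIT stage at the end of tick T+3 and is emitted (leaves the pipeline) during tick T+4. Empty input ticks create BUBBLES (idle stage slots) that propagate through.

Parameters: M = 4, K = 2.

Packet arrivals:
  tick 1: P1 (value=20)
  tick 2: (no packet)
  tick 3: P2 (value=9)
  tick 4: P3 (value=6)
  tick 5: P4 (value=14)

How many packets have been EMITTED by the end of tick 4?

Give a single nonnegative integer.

Tick 1: [PARSE:P1(v=20,ok=F), VALIDATE:-, TRANSFORM:-, EMIT:-] out:-; in:P1
Tick 2: [PARSE:-, VALIDATE:P1(v=20,ok=F), TRANSFORM:-, EMIT:-] out:-; in:-
Tick 3: [PARSE:P2(v=9,ok=F), VALIDATE:-, TRANSFORM:P1(v=0,ok=F), EMIT:-] out:-; in:P2
Tick 4: [PARSE:P3(v=6,ok=F), VALIDATE:P2(v=9,ok=F), TRANSFORM:-, EMIT:P1(v=0,ok=F)] out:-; in:P3
Emitted by tick 4: []

Answer: 0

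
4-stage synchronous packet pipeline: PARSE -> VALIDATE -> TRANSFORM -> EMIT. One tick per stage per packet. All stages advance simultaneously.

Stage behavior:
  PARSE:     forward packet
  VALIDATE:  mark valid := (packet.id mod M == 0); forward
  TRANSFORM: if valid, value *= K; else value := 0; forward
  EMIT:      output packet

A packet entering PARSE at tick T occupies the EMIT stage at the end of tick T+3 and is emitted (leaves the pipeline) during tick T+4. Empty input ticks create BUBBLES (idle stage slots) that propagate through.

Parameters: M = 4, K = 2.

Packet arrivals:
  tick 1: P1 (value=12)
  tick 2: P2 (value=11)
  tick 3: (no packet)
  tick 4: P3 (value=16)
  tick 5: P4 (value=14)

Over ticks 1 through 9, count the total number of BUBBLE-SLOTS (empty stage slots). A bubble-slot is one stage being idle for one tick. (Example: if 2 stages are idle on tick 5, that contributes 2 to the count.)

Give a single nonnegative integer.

Tick 1: [PARSE:P1(v=12,ok=F), VALIDATE:-, TRANSFORM:-, EMIT:-] out:-; bubbles=3
Tick 2: [PARSE:P2(v=11,ok=F), VALIDATE:P1(v=12,ok=F), TRANSFORM:-, EMIT:-] out:-; bubbles=2
Tick 3: [PARSE:-, VALIDATE:P2(v=11,ok=F), TRANSFORM:P1(v=0,ok=F), EMIT:-] out:-; bubbles=2
Tick 4: [PARSE:P3(v=16,ok=F), VALIDATE:-, TRANSFORM:P2(v=0,ok=F), EMIT:P1(v=0,ok=F)] out:-; bubbles=1
Tick 5: [PARSE:P4(v=14,ok=F), VALIDATE:P3(v=16,ok=F), TRANSFORM:-, EMIT:P2(v=0,ok=F)] out:P1(v=0); bubbles=1
Tick 6: [PARSE:-, VALIDATE:P4(v=14,ok=T), TRANSFORM:P3(v=0,ok=F), EMIT:-] out:P2(v=0); bubbles=2
Tick 7: [PARSE:-, VALIDATE:-, TRANSFORM:P4(v=28,ok=T), EMIT:P3(v=0,ok=F)] out:-; bubbles=2
Tick 8: [PARSE:-, VALIDATE:-, TRANSFORM:-, EMIT:P4(v=28,ok=T)] out:P3(v=0); bubbles=3
Tick 9: [PARSE:-, VALIDATE:-, TRANSFORM:-, EMIT:-] out:P4(v=28); bubbles=4
Total bubble-slots: 20

Answer: 20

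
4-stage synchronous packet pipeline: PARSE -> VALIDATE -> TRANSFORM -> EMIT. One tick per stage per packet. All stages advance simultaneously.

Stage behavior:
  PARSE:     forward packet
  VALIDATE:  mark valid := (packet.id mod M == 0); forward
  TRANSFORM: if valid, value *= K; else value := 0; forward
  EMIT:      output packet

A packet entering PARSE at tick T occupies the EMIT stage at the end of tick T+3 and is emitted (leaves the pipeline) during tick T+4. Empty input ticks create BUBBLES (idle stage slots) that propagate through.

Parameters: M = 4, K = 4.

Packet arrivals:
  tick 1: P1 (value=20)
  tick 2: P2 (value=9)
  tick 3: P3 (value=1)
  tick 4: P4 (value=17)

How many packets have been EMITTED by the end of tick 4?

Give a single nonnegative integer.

Tick 1: [PARSE:P1(v=20,ok=F), VALIDATE:-, TRANSFORM:-, EMIT:-] out:-; in:P1
Tick 2: [PARSE:P2(v=9,ok=F), VALIDATE:P1(v=20,ok=F), TRANSFORM:-, EMIT:-] out:-; in:P2
Tick 3: [PARSE:P3(v=1,ok=F), VALIDATE:P2(v=9,ok=F), TRANSFORM:P1(v=0,ok=F), EMIT:-] out:-; in:P3
Tick 4: [PARSE:P4(v=17,ok=F), VALIDATE:P3(v=1,ok=F), TRANSFORM:P2(v=0,ok=F), EMIT:P1(v=0,ok=F)] out:-; in:P4
Emitted by tick 4: []

Answer: 0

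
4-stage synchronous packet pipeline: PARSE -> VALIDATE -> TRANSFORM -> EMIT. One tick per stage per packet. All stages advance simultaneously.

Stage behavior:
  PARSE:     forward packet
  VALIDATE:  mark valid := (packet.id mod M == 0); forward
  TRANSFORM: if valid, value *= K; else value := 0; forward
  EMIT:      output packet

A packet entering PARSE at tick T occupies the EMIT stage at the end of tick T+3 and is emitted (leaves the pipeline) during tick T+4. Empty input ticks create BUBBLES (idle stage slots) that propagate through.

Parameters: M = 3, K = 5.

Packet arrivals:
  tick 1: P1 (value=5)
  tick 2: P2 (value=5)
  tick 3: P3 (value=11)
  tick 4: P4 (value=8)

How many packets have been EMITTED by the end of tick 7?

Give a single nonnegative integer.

Answer: 3

Derivation:
Tick 1: [PARSE:P1(v=5,ok=F), VALIDATE:-, TRANSFORM:-, EMIT:-] out:-; in:P1
Tick 2: [PARSE:P2(v=5,ok=F), VALIDATE:P1(v=5,ok=F), TRANSFORM:-, EMIT:-] out:-; in:P2
Tick 3: [PARSE:P3(v=11,ok=F), VALIDATE:P2(v=5,ok=F), TRANSFORM:P1(v=0,ok=F), EMIT:-] out:-; in:P3
Tick 4: [PARSE:P4(v=8,ok=F), VALIDATE:P3(v=11,ok=T), TRANSFORM:P2(v=0,ok=F), EMIT:P1(v=0,ok=F)] out:-; in:P4
Tick 5: [PARSE:-, VALIDATE:P4(v=8,ok=F), TRANSFORM:P3(v=55,ok=T), EMIT:P2(v=0,ok=F)] out:P1(v=0); in:-
Tick 6: [PARSE:-, VALIDATE:-, TRANSFORM:P4(v=0,ok=F), EMIT:P3(v=55,ok=T)] out:P2(v=0); in:-
Tick 7: [PARSE:-, VALIDATE:-, TRANSFORM:-, EMIT:P4(v=0,ok=F)] out:P3(v=55); in:-
Emitted by tick 7: ['P1', 'P2', 'P3']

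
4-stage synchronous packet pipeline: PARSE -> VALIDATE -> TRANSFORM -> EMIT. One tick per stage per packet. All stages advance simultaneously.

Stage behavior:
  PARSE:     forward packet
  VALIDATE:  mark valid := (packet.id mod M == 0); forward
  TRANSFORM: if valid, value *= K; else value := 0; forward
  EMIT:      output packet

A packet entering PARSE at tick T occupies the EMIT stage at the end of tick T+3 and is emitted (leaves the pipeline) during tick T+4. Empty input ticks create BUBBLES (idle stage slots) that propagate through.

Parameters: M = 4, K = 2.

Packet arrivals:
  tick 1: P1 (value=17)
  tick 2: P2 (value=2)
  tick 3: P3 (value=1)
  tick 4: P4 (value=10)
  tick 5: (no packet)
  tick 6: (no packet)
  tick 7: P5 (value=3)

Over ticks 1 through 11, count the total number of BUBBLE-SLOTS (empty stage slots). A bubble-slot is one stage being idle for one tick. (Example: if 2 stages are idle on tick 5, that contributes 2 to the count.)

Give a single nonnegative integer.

Answer: 24

Derivation:
Tick 1: [PARSE:P1(v=17,ok=F), VALIDATE:-, TRANSFORM:-, EMIT:-] out:-; bubbles=3
Tick 2: [PARSE:P2(v=2,ok=F), VALIDATE:P1(v=17,ok=F), TRANSFORM:-, EMIT:-] out:-; bubbles=2
Tick 3: [PARSE:P3(v=1,ok=F), VALIDATE:P2(v=2,ok=F), TRANSFORM:P1(v=0,ok=F), EMIT:-] out:-; bubbles=1
Tick 4: [PARSE:P4(v=10,ok=F), VALIDATE:P3(v=1,ok=F), TRANSFORM:P2(v=0,ok=F), EMIT:P1(v=0,ok=F)] out:-; bubbles=0
Tick 5: [PARSE:-, VALIDATE:P4(v=10,ok=T), TRANSFORM:P3(v=0,ok=F), EMIT:P2(v=0,ok=F)] out:P1(v=0); bubbles=1
Tick 6: [PARSE:-, VALIDATE:-, TRANSFORM:P4(v=20,ok=T), EMIT:P3(v=0,ok=F)] out:P2(v=0); bubbles=2
Tick 7: [PARSE:P5(v=3,ok=F), VALIDATE:-, TRANSFORM:-, EMIT:P4(v=20,ok=T)] out:P3(v=0); bubbles=2
Tick 8: [PARSE:-, VALIDATE:P5(v=3,ok=F), TRANSFORM:-, EMIT:-] out:P4(v=20); bubbles=3
Tick 9: [PARSE:-, VALIDATE:-, TRANSFORM:P5(v=0,ok=F), EMIT:-] out:-; bubbles=3
Tick 10: [PARSE:-, VALIDATE:-, TRANSFORM:-, EMIT:P5(v=0,ok=F)] out:-; bubbles=3
Tick 11: [PARSE:-, VALIDATE:-, TRANSFORM:-, EMIT:-] out:P5(v=0); bubbles=4
Total bubble-slots: 24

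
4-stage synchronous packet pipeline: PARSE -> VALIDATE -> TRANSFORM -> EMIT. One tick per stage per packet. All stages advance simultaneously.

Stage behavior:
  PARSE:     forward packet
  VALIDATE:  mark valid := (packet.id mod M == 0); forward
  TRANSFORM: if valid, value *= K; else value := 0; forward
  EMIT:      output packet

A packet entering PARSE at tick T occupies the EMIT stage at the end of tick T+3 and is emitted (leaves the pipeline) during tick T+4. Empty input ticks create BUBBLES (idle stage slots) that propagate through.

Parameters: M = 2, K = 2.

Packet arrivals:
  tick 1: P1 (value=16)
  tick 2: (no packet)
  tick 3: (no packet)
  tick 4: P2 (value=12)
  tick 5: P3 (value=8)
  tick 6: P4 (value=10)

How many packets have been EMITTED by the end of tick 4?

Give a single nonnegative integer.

Tick 1: [PARSE:P1(v=16,ok=F), VALIDATE:-, TRANSFORM:-, EMIT:-] out:-; in:P1
Tick 2: [PARSE:-, VALIDATE:P1(v=16,ok=F), TRANSFORM:-, EMIT:-] out:-; in:-
Tick 3: [PARSE:-, VALIDATE:-, TRANSFORM:P1(v=0,ok=F), EMIT:-] out:-; in:-
Tick 4: [PARSE:P2(v=12,ok=F), VALIDATE:-, TRANSFORM:-, EMIT:P1(v=0,ok=F)] out:-; in:P2
Emitted by tick 4: []

Answer: 0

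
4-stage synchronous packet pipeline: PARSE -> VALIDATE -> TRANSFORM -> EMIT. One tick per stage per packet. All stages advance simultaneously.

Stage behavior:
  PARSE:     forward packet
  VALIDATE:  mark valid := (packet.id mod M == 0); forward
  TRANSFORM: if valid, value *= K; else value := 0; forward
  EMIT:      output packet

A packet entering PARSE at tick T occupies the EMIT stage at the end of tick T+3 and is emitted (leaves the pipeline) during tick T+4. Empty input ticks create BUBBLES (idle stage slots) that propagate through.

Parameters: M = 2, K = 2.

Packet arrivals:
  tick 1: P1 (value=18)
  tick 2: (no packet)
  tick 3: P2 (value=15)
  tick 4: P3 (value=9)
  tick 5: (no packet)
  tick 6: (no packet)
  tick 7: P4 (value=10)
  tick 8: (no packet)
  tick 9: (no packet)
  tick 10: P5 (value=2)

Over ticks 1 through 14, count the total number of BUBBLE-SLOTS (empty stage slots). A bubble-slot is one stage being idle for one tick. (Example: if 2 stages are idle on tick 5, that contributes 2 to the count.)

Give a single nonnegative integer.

Answer: 36

Derivation:
Tick 1: [PARSE:P1(v=18,ok=F), VALIDATE:-, TRANSFORM:-, EMIT:-] out:-; bubbles=3
Tick 2: [PARSE:-, VALIDATE:P1(v=18,ok=F), TRANSFORM:-, EMIT:-] out:-; bubbles=3
Tick 3: [PARSE:P2(v=15,ok=F), VALIDATE:-, TRANSFORM:P1(v=0,ok=F), EMIT:-] out:-; bubbles=2
Tick 4: [PARSE:P3(v=9,ok=F), VALIDATE:P2(v=15,ok=T), TRANSFORM:-, EMIT:P1(v=0,ok=F)] out:-; bubbles=1
Tick 5: [PARSE:-, VALIDATE:P3(v=9,ok=F), TRANSFORM:P2(v=30,ok=T), EMIT:-] out:P1(v=0); bubbles=2
Tick 6: [PARSE:-, VALIDATE:-, TRANSFORM:P3(v=0,ok=F), EMIT:P2(v=30,ok=T)] out:-; bubbles=2
Tick 7: [PARSE:P4(v=10,ok=F), VALIDATE:-, TRANSFORM:-, EMIT:P3(v=0,ok=F)] out:P2(v=30); bubbles=2
Tick 8: [PARSE:-, VALIDATE:P4(v=10,ok=T), TRANSFORM:-, EMIT:-] out:P3(v=0); bubbles=3
Tick 9: [PARSE:-, VALIDATE:-, TRANSFORM:P4(v=20,ok=T), EMIT:-] out:-; bubbles=3
Tick 10: [PARSE:P5(v=2,ok=F), VALIDATE:-, TRANSFORM:-, EMIT:P4(v=20,ok=T)] out:-; bubbles=2
Tick 11: [PARSE:-, VALIDATE:P5(v=2,ok=F), TRANSFORM:-, EMIT:-] out:P4(v=20); bubbles=3
Tick 12: [PARSE:-, VALIDATE:-, TRANSFORM:P5(v=0,ok=F), EMIT:-] out:-; bubbles=3
Tick 13: [PARSE:-, VALIDATE:-, TRANSFORM:-, EMIT:P5(v=0,ok=F)] out:-; bubbles=3
Tick 14: [PARSE:-, VALIDATE:-, TRANSFORM:-, EMIT:-] out:P5(v=0); bubbles=4
Total bubble-slots: 36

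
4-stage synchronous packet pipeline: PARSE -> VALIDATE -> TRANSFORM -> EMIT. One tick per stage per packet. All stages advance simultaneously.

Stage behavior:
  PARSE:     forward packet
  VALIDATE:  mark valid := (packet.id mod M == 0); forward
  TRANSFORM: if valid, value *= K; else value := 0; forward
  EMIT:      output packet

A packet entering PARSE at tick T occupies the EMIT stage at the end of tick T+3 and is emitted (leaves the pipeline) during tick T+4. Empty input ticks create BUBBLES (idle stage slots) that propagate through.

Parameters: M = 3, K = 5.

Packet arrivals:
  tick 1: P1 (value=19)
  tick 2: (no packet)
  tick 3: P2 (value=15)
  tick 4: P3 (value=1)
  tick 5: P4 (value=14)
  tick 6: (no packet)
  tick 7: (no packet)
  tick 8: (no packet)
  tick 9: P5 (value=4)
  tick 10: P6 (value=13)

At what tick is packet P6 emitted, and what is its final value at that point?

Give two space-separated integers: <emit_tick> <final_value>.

Tick 1: [PARSE:P1(v=19,ok=F), VALIDATE:-, TRANSFORM:-, EMIT:-] out:-; in:P1
Tick 2: [PARSE:-, VALIDATE:P1(v=19,ok=F), TRANSFORM:-, EMIT:-] out:-; in:-
Tick 3: [PARSE:P2(v=15,ok=F), VALIDATE:-, TRANSFORM:P1(v=0,ok=F), EMIT:-] out:-; in:P2
Tick 4: [PARSE:P3(v=1,ok=F), VALIDATE:P2(v=15,ok=F), TRANSFORM:-, EMIT:P1(v=0,ok=F)] out:-; in:P3
Tick 5: [PARSE:P4(v=14,ok=F), VALIDATE:P3(v=1,ok=T), TRANSFORM:P2(v=0,ok=F), EMIT:-] out:P1(v=0); in:P4
Tick 6: [PARSE:-, VALIDATE:P4(v=14,ok=F), TRANSFORM:P3(v=5,ok=T), EMIT:P2(v=0,ok=F)] out:-; in:-
Tick 7: [PARSE:-, VALIDATE:-, TRANSFORM:P4(v=0,ok=F), EMIT:P3(v=5,ok=T)] out:P2(v=0); in:-
Tick 8: [PARSE:-, VALIDATE:-, TRANSFORM:-, EMIT:P4(v=0,ok=F)] out:P3(v=5); in:-
Tick 9: [PARSE:P5(v=4,ok=F), VALIDATE:-, TRANSFORM:-, EMIT:-] out:P4(v=0); in:P5
Tick 10: [PARSE:P6(v=13,ok=F), VALIDATE:P5(v=4,ok=F), TRANSFORM:-, EMIT:-] out:-; in:P6
Tick 11: [PARSE:-, VALIDATE:P6(v=13,ok=T), TRANSFORM:P5(v=0,ok=F), EMIT:-] out:-; in:-
Tick 12: [PARSE:-, VALIDATE:-, TRANSFORM:P6(v=65,ok=T), EMIT:P5(v=0,ok=F)] out:-; in:-
Tick 13: [PARSE:-, VALIDATE:-, TRANSFORM:-, EMIT:P6(v=65,ok=T)] out:P5(v=0); in:-
Tick 14: [PARSE:-, VALIDATE:-, TRANSFORM:-, EMIT:-] out:P6(v=65); in:-
P6: arrives tick 10, valid=True (id=6, id%3=0), emit tick 14, final value 65

Answer: 14 65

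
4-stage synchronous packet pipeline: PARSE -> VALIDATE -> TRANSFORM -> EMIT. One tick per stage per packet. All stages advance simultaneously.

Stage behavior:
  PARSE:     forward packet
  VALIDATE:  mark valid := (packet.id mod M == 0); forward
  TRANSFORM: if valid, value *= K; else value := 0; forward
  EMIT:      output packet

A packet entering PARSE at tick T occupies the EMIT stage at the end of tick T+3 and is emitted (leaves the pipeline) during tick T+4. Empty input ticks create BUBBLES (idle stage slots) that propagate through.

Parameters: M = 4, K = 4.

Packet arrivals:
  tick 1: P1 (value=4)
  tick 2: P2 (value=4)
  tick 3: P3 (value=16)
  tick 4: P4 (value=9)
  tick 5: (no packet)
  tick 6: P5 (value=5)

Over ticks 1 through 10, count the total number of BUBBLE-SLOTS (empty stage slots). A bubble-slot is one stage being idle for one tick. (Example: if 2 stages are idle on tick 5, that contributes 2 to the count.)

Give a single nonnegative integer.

Answer: 20

Derivation:
Tick 1: [PARSE:P1(v=4,ok=F), VALIDATE:-, TRANSFORM:-, EMIT:-] out:-; bubbles=3
Tick 2: [PARSE:P2(v=4,ok=F), VALIDATE:P1(v=4,ok=F), TRANSFORM:-, EMIT:-] out:-; bubbles=2
Tick 3: [PARSE:P3(v=16,ok=F), VALIDATE:P2(v=4,ok=F), TRANSFORM:P1(v=0,ok=F), EMIT:-] out:-; bubbles=1
Tick 4: [PARSE:P4(v=9,ok=F), VALIDATE:P3(v=16,ok=F), TRANSFORM:P2(v=0,ok=F), EMIT:P1(v=0,ok=F)] out:-; bubbles=0
Tick 5: [PARSE:-, VALIDATE:P4(v=9,ok=T), TRANSFORM:P3(v=0,ok=F), EMIT:P2(v=0,ok=F)] out:P1(v=0); bubbles=1
Tick 6: [PARSE:P5(v=5,ok=F), VALIDATE:-, TRANSFORM:P4(v=36,ok=T), EMIT:P3(v=0,ok=F)] out:P2(v=0); bubbles=1
Tick 7: [PARSE:-, VALIDATE:P5(v=5,ok=F), TRANSFORM:-, EMIT:P4(v=36,ok=T)] out:P3(v=0); bubbles=2
Tick 8: [PARSE:-, VALIDATE:-, TRANSFORM:P5(v=0,ok=F), EMIT:-] out:P4(v=36); bubbles=3
Tick 9: [PARSE:-, VALIDATE:-, TRANSFORM:-, EMIT:P5(v=0,ok=F)] out:-; bubbles=3
Tick 10: [PARSE:-, VALIDATE:-, TRANSFORM:-, EMIT:-] out:P5(v=0); bubbles=4
Total bubble-slots: 20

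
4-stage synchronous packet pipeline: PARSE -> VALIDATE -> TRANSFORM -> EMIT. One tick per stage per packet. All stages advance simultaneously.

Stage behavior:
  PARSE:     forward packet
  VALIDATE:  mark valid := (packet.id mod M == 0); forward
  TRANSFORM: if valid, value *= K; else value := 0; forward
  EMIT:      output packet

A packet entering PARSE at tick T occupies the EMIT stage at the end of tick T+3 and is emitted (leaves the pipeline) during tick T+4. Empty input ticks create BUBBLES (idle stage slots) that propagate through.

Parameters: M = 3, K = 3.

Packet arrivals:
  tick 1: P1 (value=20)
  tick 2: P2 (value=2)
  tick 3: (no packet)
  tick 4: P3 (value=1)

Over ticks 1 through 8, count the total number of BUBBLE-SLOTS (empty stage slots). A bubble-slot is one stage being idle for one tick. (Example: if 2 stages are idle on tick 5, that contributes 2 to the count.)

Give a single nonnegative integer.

Tick 1: [PARSE:P1(v=20,ok=F), VALIDATE:-, TRANSFORM:-, EMIT:-] out:-; bubbles=3
Tick 2: [PARSE:P2(v=2,ok=F), VALIDATE:P1(v=20,ok=F), TRANSFORM:-, EMIT:-] out:-; bubbles=2
Tick 3: [PARSE:-, VALIDATE:P2(v=2,ok=F), TRANSFORM:P1(v=0,ok=F), EMIT:-] out:-; bubbles=2
Tick 4: [PARSE:P3(v=1,ok=F), VALIDATE:-, TRANSFORM:P2(v=0,ok=F), EMIT:P1(v=0,ok=F)] out:-; bubbles=1
Tick 5: [PARSE:-, VALIDATE:P3(v=1,ok=T), TRANSFORM:-, EMIT:P2(v=0,ok=F)] out:P1(v=0); bubbles=2
Tick 6: [PARSE:-, VALIDATE:-, TRANSFORM:P3(v=3,ok=T), EMIT:-] out:P2(v=0); bubbles=3
Tick 7: [PARSE:-, VALIDATE:-, TRANSFORM:-, EMIT:P3(v=3,ok=T)] out:-; bubbles=3
Tick 8: [PARSE:-, VALIDATE:-, TRANSFORM:-, EMIT:-] out:P3(v=3); bubbles=4
Total bubble-slots: 20

Answer: 20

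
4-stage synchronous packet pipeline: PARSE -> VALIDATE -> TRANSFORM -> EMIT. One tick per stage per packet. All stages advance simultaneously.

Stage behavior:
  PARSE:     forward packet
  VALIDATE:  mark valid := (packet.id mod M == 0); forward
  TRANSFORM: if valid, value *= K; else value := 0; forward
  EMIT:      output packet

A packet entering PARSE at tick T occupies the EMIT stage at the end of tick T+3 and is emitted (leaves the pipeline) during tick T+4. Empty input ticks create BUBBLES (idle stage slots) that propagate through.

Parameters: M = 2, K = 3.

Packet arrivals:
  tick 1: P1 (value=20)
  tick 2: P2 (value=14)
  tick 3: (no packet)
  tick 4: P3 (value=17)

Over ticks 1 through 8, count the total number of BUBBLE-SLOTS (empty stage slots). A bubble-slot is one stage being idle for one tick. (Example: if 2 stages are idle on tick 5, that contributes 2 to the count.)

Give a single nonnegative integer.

Tick 1: [PARSE:P1(v=20,ok=F), VALIDATE:-, TRANSFORM:-, EMIT:-] out:-; bubbles=3
Tick 2: [PARSE:P2(v=14,ok=F), VALIDATE:P1(v=20,ok=F), TRANSFORM:-, EMIT:-] out:-; bubbles=2
Tick 3: [PARSE:-, VALIDATE:P2(v=14,ok=T), TRANSFORM:P1(v=0,ok=F), EMIT:-] out:-; bubbles=2
Tick 4: [PARSE:P3(v=17,ok=F), VALIDATE:-, TRANSFORM:P2(v=42,ok=T), EMIT:P1(v=0,ok=F)] out:-; bubbles=1
Tick 5: [PARSE:-, VALIDATE:P3(v=17,ok=F), TRANSFORM:-, EMIT:P2(v=42,ok=T)] out:P1(v=0); bubbles=2
Tick 6: [PARSE:-, VALIDATE:-, TRANSFORM:P3(v=0,ok=F), EMIT:-] out:P2(v=42); bubbles=3
Tick 7: [PARSE:-, VALIDATE:-, TRANSFORM:-, EMIT:P3(v=0,ok=F)] out:-; bubbles=3
Tick 8: [PARSE:-, VALIDATE:-, TRANSFORM:-, EMIT:-] out:P3(v=0); bubbles=4
Total bubble-slots: 20

Answer: 20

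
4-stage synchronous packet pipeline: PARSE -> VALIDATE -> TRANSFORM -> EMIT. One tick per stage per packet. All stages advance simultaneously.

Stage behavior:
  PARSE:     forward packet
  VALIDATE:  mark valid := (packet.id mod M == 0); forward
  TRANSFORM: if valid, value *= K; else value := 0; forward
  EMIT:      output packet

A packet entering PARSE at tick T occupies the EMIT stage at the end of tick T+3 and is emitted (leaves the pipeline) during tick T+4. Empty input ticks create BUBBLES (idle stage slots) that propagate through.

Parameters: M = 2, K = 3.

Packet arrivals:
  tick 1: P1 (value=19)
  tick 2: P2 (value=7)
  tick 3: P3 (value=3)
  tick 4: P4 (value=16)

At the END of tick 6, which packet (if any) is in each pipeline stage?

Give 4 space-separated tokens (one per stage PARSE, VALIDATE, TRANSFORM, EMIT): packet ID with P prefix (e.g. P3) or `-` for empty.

Tick 1: [PARSE:P1(v=19,ok=F), VALIDATE:-, TRANSFORM:-, EMIT:-] out:-; in:P1
Tick 2: [PARSE:P2(v=7,ok=F), VALIDATE:P1(v=19,ok=F), TRANSFORM:-, EMIT:-] out:-; in:P2
Tick 3: [PARSE:P3(v=3,ok=F), VALIDATE:P2(v=7,ok=T), TRANSFORM:P1(v=0,ok=F), EMIT:-] out:-; in:P3
Tick 4: [PARSE:P4(v=16,ok=F), VALIDATE:P3(v=3,ok=F), TRANSFORM:P2(v=21,ok=T), EMIT:P1(v=0,ok=F)] out:-; in:P4
Tick 5: [PARSE:-, VALIDATE:P4(v=16,ok=T), TRANSFORM:P3(v=0,ok=F), EMIT:P2(v=21,ok=T)] out:P1(v=0); in:-
Tick 6: [PARSE:-, VALIDATE:-, TRANSFORM:P4(v=48,ok=T), EMIT:P3(v=0,ok=F)] out:P2(v=21); in:-
At end of tick 6: ['-', '-', 'P4', 'P3']

Answer: - - P4 P3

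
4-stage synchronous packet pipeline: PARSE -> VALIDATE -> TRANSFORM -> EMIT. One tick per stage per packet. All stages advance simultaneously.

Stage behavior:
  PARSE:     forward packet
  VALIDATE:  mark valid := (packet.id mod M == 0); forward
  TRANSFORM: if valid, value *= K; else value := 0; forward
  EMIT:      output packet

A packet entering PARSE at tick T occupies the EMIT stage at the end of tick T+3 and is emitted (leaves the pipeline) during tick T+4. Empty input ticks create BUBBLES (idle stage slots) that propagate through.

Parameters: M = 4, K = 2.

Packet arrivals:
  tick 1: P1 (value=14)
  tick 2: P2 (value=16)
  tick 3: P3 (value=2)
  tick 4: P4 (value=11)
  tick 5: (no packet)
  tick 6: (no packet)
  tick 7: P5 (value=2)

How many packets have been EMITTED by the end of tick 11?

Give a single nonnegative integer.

Answer: 5

Derivation:
Tick 1: [PARSE:P1(v=14,ok=F), VALIDATE:-, TRANSFORM:-, EMIT:-] out:-; in:P1
Tick 2: [PARSE:P2(v=16,ok=F), VALIDATE:P1(v=14,ok=F), TRANSFORM:-, EMIT:-] out:-; in:P2
Tick 3: [PARSE:P3(v=2,ok=F), VALIDATE:P2(v=16,ok=F), TRANSFORM:P1(v=0,ok=F), EMIT:-] out:-; in:P3
Tick 4: [PARSE:P4(v=11,ok=F), VALIDATE:P3(v=2,ok=F), TRANSFORM:P2(v=0,ok=F), EMIT:P1(v=0,ok=F)] out:-; in:P4
Tick 5: [PARSE:-, VALIDATE:P4(v=11,ok=T), TRANSFORM:P3(v=0,ok=F), EMIT:P2(v=0,ok=F)] out:P1(v=0); in:-
Tick 6: [PARSE:-, VALIDATE:-, TRANSFORM:P4(v=22,ok=T), EMIT:P3(v=0,ok=F)] out:P2(v=0); in:-
Tick 7: [PARSE:P5(v=2,ok=F), VALIDATE:-, TRANSFORM:-, EMIT:P4(v=22,ok=T)] out:P3(v=0); in:P5
Tick 8: [PARSE:-, VALIDATE:P5(v=2,ok=F), TRANSFORM:-, EMIT:-] out:P4(v=22); in:-
Tick 9: [PARSE:-, VALIDATE:-, TRANSFORM:P5(v=0,ok=F), EMIT:-] out:-; in:-
Tick 10: [PARSE:-, VALIDATE:-, TRANSFORM:-, EMIT:P5(v=0,ok=F)] out:-; in:-
Tick 11: [PARSE:-, VALIDATE:-, TRANSFORM:-, EMIT:-] out:P5(v=0); in:-
Emitted by tick 11: ['P1', 'P2', 'P3', 'P4', 'P5']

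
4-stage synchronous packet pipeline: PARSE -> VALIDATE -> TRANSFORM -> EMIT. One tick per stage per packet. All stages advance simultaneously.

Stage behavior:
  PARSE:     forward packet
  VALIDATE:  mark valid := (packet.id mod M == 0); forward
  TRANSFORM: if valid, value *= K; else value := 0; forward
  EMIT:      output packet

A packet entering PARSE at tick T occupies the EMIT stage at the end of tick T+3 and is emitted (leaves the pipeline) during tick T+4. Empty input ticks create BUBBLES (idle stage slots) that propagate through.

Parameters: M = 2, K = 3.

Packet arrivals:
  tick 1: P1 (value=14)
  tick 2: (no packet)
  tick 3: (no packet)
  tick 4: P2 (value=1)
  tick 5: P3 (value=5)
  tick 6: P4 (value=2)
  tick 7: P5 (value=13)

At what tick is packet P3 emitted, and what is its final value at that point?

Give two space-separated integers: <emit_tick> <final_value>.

Tick 1: [PARSE:P1(v=14,ok=F), VALIDATE:-, TRANSFORM:-, EMIT:-] out:-; in:P1
Tick 2: [PARSE:-, VALIDATE:P1(v=14,ok=F), TRANSFORM:-, EMIT:-] out:-; in:-
Tick 3: [PARSE:-, VALIDATE:-, TRANSFORM:P1(v=0,ok=F), EMIT:-] out:-; in:-
Tick 4: [PARSE:P2(v=1,ok=F), VALIDATE:-, TRANSFORM:-, EMIT:P1(v=0,ok=F)] out:-; in:P2
Tick 5: [PARSE:P3(v=5,ok=F), VALIDATE:P2(v=1,ok=T), TRANSFORM:-, EMIT:-] out:P1(v=0); in:P3
Tick 6: [PARSE:P4(v=2,ok=F), VALIDATE:P3(v=5,ok=F), TRANSFORM:P2(v=3,ok=T), EMIT:-] out:-; in:P4
Tick 7: [PARSE:P5(v=13,ok=F), VALIDATE:P4(v=2,ok=T), TRANSFORM:P3(v=0,ok=F), EMIT:P2(v=3,ok=T)] out:-; in:P5
Tick 8: [PARSE:-, VALIDATE:P5(v=13,ok=F), TRANSFORM:P4(v=6,ok=T), EMIT:P3(v=0,ok=F)] out:P2(v=3); in:-
Tick 9: [PARSE:-, VALIDATE:-, TRANSFORM:P5(v=0,ok=F), EMIT:P4(v=6,ok=T)] out:P3(v=0); in:-
Tick 10: [PARSE:-, VALIDATE:-, TRANSFORM:-, EMIT:P5(v=0,ok=F)] out:P4(v=6); in:-
Tick 11: [PARSE:-, VALIDATE:-, TRANSFORM:-, EMIT:-] out:P5(v=0); in:-
P3: arrives tick 5, valid=False (id=3, id%2=1), emit tick 9, final value 0

Answer: 9 0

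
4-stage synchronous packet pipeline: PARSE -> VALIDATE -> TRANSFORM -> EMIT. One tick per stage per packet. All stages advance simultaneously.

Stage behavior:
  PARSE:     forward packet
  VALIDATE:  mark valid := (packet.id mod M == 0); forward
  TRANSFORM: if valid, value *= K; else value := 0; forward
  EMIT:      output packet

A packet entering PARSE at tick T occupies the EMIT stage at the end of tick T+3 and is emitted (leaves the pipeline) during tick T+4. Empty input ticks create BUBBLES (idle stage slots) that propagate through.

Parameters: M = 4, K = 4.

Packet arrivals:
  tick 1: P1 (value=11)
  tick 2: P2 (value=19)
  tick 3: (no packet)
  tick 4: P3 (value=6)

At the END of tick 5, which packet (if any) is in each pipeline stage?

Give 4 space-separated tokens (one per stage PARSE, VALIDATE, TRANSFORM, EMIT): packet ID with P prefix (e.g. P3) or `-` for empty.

Answer: - P3 - P2

Derivation:
Tick 1: [PARSE:P1(v=11,ok=F), VALIDATE:-, TRANSFORM:-, EMIT:-] out:-; in:P1
Tick 2: [PARSE:P2(v=19,ok=F), VALIDATE:P1(v=11,ok=F), TRANSFORM:-, EMIT:-] out:-; in:P2
Tick 3: [PARSE:-, VALIDATE:P2(v=19,ok=F), TRANSFORM:P1(v=0,ok=F), EMIT:-] out:-; in:-
Tick 4: [PARSE:P3(v=6,ok=F), VALIDATE:-, TRANSFORM:P2(v=0,ok=F), EMIT:P1(v=0,ok=F)] out:-; in:P3
Tick 5: [PARSE:-, VALIDATE:P3(v=6,ok=F), TRANSFORM:-, EMIT:P2(v=0,ok=F)] out:P1(v=0); in:-
At end of tick 5: ['-', 'P3', '-', 'P2']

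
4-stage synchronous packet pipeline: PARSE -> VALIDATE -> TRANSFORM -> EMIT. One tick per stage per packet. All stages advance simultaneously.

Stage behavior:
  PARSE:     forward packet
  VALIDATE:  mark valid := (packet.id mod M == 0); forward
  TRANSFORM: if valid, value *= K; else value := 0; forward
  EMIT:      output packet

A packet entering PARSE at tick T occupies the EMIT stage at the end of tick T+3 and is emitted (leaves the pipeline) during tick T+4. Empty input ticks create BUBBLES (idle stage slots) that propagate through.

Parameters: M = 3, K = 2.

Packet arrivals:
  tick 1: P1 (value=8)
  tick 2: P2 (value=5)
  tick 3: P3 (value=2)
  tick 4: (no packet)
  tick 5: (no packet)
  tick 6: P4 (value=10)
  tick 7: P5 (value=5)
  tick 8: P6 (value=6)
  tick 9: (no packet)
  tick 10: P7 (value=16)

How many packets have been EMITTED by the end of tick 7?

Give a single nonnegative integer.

Tick 1: [PARSE:P1(v=8,ok=F), VALIDATE:-, TRANSFORM:-, EMIT:-] out:-; in:P1
Tick 2: [PARSE:P2(v=5,ok=F), VALIDATE:P1(v=8,ok=F), TRANSFORM:-, EMIT:-] out:-; in:P2
Tick 3: [PARSE:P3(v=2,ok=F), VALIDATE:P2(v=5,ok=F), TRANSFORM:P1(v=0,ok=F), EMIT:-] out:-; in:P3
Tick 4: [PARSE:-, VALIDATE:P3(v=2,ok=T), TRANSFORM:P2(v=0,ok=F), EMIT:P1(v=0,ok=F)] out:-; in:-
Tick 5: [PARSE:-, VALIDATE:-, TRANSFORM:P3(v=4,ok=T), EMIT:P2(v=0,ok=F)] out:P1(v=0); in:-
Tick 6: [PARSE:P4(v=10,ok=F), VALIDATE:-, TRANSFORM:-, EMIT:P3(v=4,ok=T)] out:P2(v=0); in:P4
Tick 7: [PARSE:P5(v=5,ok=F), VALIDATE:P4(v=10,ok=F), TRANSFORM:-, EMIT:-] out:P3(v=4); in:P5
Emitted by tick 7: ['P1', 'P2', 'P3']

Answer: 3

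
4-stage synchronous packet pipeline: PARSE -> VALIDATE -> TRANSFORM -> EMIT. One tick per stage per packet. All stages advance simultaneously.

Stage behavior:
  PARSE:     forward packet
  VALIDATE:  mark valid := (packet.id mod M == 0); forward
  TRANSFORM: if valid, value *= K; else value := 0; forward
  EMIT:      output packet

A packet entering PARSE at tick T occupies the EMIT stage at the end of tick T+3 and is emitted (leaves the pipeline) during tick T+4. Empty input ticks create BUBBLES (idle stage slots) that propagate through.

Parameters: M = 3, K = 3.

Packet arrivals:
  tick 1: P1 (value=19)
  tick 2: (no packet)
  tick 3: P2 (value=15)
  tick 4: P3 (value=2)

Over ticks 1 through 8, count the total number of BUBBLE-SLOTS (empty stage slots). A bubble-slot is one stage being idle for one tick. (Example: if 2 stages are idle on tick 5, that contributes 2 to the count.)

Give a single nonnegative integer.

Tick 1: [PARSE:P1(v=19,ok=F), VALIDATE:-, TRANSFORM:-, EMIT:-] out:-; bubbles=3
Tick 2: [PARSE:-, VALIDATE:P1(v=19,ok=F), TRANSFORM:-, EMIT:-] out:-; bubbles=3
Tick 3: [PARSE:P2(v=15,ok=F), VALIDATE:-, TRANSFORM:P1(v=0,ok=F), EMIT:-] out:-; bubbles=2
Tick 4: [PARSE:P3(v=2,ok=F), VALIDATE:P2(v=15,ok=F), TRANSFORM:-, EMIT:P1(v=0,ok=F)] out:-; bubbles=1
Tick 5: [PARSE:-, VALIDATE:P3(v=2,ok=T), TRANSFORM:P2(v=0,ok=F), EMIT:-] out:P1(v=0); bubbles=2
Tick 6: [PARSE:-, VALIDATE:-, TRANSFORM:P3(v=6,ok=T), EMIT:P2(v=0,ok=F)] out:-; bubbles=2
Tick 7: [PARSE:-, VALIDATE:-, TRANSFORM:-, EMIT:P3(v=6,ok=T)] out:P2(v=0); bubbles=3
Tick 8: [PARSE:-, VALIDATE:-, TRANSFORM:-, EMIT:-] out:P3(v=6); bubbles=4
Total bubble-slots: 20

Answer: 20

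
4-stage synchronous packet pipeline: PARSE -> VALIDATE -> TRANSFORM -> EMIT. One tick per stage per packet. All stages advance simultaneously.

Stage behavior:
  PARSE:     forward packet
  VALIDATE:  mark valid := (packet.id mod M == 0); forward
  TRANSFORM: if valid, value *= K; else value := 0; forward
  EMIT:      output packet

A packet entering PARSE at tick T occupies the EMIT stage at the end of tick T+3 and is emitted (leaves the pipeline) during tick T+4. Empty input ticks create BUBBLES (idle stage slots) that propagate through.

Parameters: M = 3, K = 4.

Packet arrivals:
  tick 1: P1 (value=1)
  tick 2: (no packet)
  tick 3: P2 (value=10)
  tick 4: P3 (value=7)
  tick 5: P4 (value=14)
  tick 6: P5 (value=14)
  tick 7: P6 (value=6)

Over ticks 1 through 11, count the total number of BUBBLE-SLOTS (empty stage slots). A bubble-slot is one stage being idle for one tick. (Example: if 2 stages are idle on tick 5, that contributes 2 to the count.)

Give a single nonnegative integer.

Answer: 20

Derivation:
Tick 1: [PARSE:P1(v=1,ok=F), VALIDATE:-, TRANSFORM:-, EMIT:-] out:-; bubbles=3
Tick 2: [PARSE:-, VALIDATE:P1(v=1,ok=F), TRANSFORM:-, EMIT:-] out:-; bubbles=3
Tick 3: [PARSE:P2(v=10,ok=F), VALIDATE:-, TRANSFORM:P1(v=0,ok=F), EMIT:-] out:-; bubbles=2
Tick 4: [PARSE:P3(v=7,ok=F), VALIDATE:P2(v=10,ok=F), TRANSFORM:-, EMIT:P1(v=0,ok=F)] out:-; bubbles=1
Tick 5: [PARSE:P4(v=14,ok=F), VALIDATE:P3(v=7,ok=T), TRANSFORM:P2(v=0,ok=F), EMIT:-] out:P1(v=0); bubbles=1
Tick 6: [PARSE:P5(v=14,ok=F), VALIDATE:P4(v=14,ok=F), TRANSFORM:P3(v=28,ok=T), EMIT:P2(v=0,ok=F)] out:-; bubbles=0
Tick 7: [PARSE:P6(v=6,ok=F), VALIDATE:P5(v=14,ok=F), TRANSFORM:P4(v=0,ok=F), EMIT:P3(v=28,ok=T)] out:P2(v=0); bubbles=0
Tick 8: [PARSE:-, VALIDATE:P6(v=6,ok=T), TRANSFORM:P5(v=0,ok=F), EMIT:P4(v=0,ok=F)] out:P3(v=28); bubbles=1
Tick 9: [PARSE:-, VALIDATE:-, TRANSFORM:P6(v=24,ok=T), EMIT:P5(v=0,ok=F)] out:P4(v=0); bubbles=2
Tick 10: [PARSE:-, VALIDATE:-, TRANSFORM:-, EMIT:P6(v=24,ok=T)] out:P5(v=0); bubbles=3
Tick 11: [PARSE:-, VALIDATE:-, TRANSFORM:-, EMIT:-] out:P6(v=24); bubbles=4
Total bubble-slots: 20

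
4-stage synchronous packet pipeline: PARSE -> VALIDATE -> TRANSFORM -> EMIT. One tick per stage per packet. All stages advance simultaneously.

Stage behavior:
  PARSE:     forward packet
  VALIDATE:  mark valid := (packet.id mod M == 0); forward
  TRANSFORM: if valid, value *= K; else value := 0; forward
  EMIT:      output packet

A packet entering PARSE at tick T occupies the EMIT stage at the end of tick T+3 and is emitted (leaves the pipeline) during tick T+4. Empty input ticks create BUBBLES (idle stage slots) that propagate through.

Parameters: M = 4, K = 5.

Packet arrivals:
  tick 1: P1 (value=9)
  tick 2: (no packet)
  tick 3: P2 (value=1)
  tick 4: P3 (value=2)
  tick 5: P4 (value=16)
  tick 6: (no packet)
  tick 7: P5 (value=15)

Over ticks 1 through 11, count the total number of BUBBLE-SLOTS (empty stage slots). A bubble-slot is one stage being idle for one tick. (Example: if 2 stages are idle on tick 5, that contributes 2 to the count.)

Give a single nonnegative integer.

Tick 1: [PARSE:P1(v=9,ok=F), VALIDATE:-, TRANSFORM:-, EMIT:-] out:-; bubbles=3
Tick 2: [PARSE:-, VALIDATE:P1(v=9,ok=F), TRANSFORM:-, EMIT:-] out:-; bubbles=3
Tick 3: [PARSE:P2(v=1,ok=F), VALIDATE:-, TRANSFORM:P1(v=0,ok=F), EMIT:-] out:-; bubbles=2
Tick 4: [PARSE:P3(v=2,ok=F), VALIDATE:P2(v=1,ok=F), TRANSFORM:-, EMIT:P1(v=0,ok=F)] out:-; bubbles=1
Tick 5: [PARSE:P4(v=16,ok=F), VALIDATE:P3(v=2,ok=F), TRANSFORM:P2(v=0,ok=F), EMIT:-] out:P1(v=0); bubbles=1
Tick 6: [PARSE:-, VALIDATE:P4(v=16,ok=T), TRANSFORM:P3(v=0,ok=F), EMIT:P2(v=0,ok=F)] out:-; bubbles=1
Tick 7: [PARSE:P5(v=15,ok=F), VALIDATE:-, TRANSFORM:P4(v=80,ok=T), EMIT:P3(v=0,ok=F)] out:P2(v=0); bubbles=1
Tick 8: [PARSE:-, VALIDATE:P5(v=15,ok=F), TRANSFORM:-, EMIT:P4(v=80,ok=T)] out:P3(v=0); bubbles=2
Tick 9: [PARSE:-, VALIDATE:-, TRANSFORM:P5(v=0,ok=F), EMIT:-] out:P4(v=80); bubbles=3
Tick 10: [PARSE:-, VALIDATE:-, TRANSFORM:-, EMIT:P5(v=0,ok=F)] out:-; bubbles=3
Tick 11: [PARSE:-, VALIDATE:-, TRANSFORM:-, EMIT:-] out:P5(v=0); bubbles=4
Total bubble-slots: 24

Answer: 24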